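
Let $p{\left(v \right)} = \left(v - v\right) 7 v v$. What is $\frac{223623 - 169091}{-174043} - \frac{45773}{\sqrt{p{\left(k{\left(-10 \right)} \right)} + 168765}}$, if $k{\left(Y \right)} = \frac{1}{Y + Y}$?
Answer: $- \frac{54532}{174043} - \frac{45773 \sqrt{168765}}{168765} \approx -111.73$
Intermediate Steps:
$k{\left(Y \right)} = \frac{1}{2 Y}$
$p{\left(v \right)} = 0$ ($p{\left(v \right)} = 0 \cdot 7 v v = 0 v = 0$)
$\frac{223623 - 169091}{-174043} - \frac{45773}{\sqrt{p{\left(k{\left(-10 \right)} \right)} + 168765}} = \frac{223623 - 169091}{-174043} - \frac{45773}{\sqrt{0 + 168765}} = 54532 \left(- \frac{1}{174043}\right) - \frac{45773}{\sqrt{168765}} = - \frac{54532}{174043} - 45773 \frac{\sqrt{168765}}{168765} = - \frac{54532}{174043} - \frac{45773 \sqrt{168765}}{168765}$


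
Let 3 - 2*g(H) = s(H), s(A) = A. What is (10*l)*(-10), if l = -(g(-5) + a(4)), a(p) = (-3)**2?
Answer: 1300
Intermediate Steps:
a(p) = 9
g(H) = 3/2 - H/2
l = -13 (l = -((3/2 - 1/2*(-5)) + 9) = -((3/2 + 5/2) + 9) = -(4 + 9) = -1*13 = -13)
(10*l)*(-10) = (10*(-13))*(-10) = -130*(-10) = 1300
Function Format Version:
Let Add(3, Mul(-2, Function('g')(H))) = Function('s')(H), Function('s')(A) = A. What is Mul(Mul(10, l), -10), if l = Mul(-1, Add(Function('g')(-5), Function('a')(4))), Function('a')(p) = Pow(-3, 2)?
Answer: 1300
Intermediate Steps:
Function('a')(p) = 9
Function('g')(H) = Add(Rational(3, 2), Mul(Rational(-1, 2), H))
l = -13 (l = Mul(-1, Add(Add(Rational(3, 2), Mul(Rational(-1, 2), -5)), 9)) = Mul(-1, Add(Add(Rational(3, 2), Rational(5, 2)), 9)) = Mul(-1, Add(4, 9)) = Mul(-1, 13) = -13)
Mul(Mul(10, l), -10) = Mul(Mul(10, -13), -10) = Mul(-130, -10) = 1300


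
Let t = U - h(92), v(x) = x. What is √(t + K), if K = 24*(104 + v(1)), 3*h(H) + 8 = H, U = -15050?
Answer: I*√12558 ≈ 112.06*I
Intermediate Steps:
h(H) = -8/3 + H/3
t = -15078 (t = -15050 - (-8/3 + (⅓)*92) = -15050 - (-8/3 + 92/3) = -15050 - 1*28 = -15050 - 28 = -15078)
K = 2520 (K = 24*(104 + 1) = 24*105 = 2520)
√(t + K) = √(-15078 + 2520) = √(-12558) = I*√12558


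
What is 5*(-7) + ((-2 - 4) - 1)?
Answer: -42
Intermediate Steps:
5*(-7) + ((-2 - 4) - 1) = -35 + (-6 - 1) = -35 - 7 = -42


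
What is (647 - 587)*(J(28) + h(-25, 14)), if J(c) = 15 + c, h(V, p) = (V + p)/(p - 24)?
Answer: 2646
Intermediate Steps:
h(V, p) = (V + p)/(-24 + p)
(647 - 587)*(J(28) + h(-25, 14)) = (647 - 587)*((15 + 28) + (-25 + 14)/(-24 + 14)) = 60*(43 - 11/(-10)) = 60*(43 - 1/10*(-11)) = 60*(43 + 11/10) = 60*(441/10) = 2646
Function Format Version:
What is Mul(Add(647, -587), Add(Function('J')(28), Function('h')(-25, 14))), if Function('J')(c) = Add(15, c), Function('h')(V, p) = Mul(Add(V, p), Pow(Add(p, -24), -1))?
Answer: 2646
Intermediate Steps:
Function('h')(V, p) = Mul(Pow(Add(-24, p), -1), Add(V, p)) (Function('h')(V, p) = Mul(Add(V, p), Pow(Add(-24, p), -1)) = Mul(Pow(Add(-24, p), -1), Add(V, p)))
Mul(Add(647, -587), Add(Function('J')(28), Function('h')(-25, 14))) = Mul(Add(647, -587), Add(Add(15, 28), Mul(Pow(Add(-24, 14), -1), Add(-25, 14)))) = Mul(60, Add(43, Mul(Pow(-10, -1), -11))) = Mul(60, Add(43, Mul(Rational(-1, 10), -11))) = Mul(60, Add(43, Rational(11, 10))) = Mul(60, Rational(441, 10)) = 2646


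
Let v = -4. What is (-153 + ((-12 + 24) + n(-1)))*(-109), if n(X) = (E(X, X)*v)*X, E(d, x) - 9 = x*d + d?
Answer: 11445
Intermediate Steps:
E(d, x) = 9 + d + d*x (E(d, x) = 9 + (x*d + d) = 9 + (d*x + d) = 9 + (d + d*x) = 9 + d + d*x)
n(X) = X*(-36 - 4*X - 4*X²) (n(X) = ((9 + X + X*X)*(-4))*X = ((9 + X + X²)*(-4))*X = (-36 - 4*X - 4*X²)*X = X*(-36 - 4*X - 4*X²))
(-153 + ((-12 + 24) + n(-1)))*(-109) = (-153 + ((-12 + 24) - 4*(-1)*(9 - 1 + (-1)²)))*(-109) = (-153 + (12 - 4*(-1)*(9 - 1 + 1)))*(-109) = (-153 + (12 - 4*(-1)*9))*(-109) = (-153 + (12 + 36))*(-109) = (-153 + 48)*(-109) = -105*(-109) = 11445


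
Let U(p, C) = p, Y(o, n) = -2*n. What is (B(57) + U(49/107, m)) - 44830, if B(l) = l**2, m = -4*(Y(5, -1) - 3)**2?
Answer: -4449118/107 ≈ -41581.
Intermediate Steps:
m = -4 (m = -4*(-2*(-1) - 3)**2 = -4*(2 - 3)**2 = -4*(-1)**2 = -4*1 = -4)
(B(57) + U(49/107, m)) - 44830 = (57**2 + 49/107) - 44830 = (3249 + 49*(1/107)) - 44830 = (3249 + 49/107) - 44830 = 347692/107 - 44830 = -4449118/107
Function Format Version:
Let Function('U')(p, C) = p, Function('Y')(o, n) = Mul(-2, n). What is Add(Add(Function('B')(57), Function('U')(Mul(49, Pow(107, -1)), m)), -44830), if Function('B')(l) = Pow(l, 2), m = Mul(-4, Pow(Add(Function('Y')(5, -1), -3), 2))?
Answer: Rational(-4449118, 107) ≈ -41581.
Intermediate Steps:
m = -4 (m = Mul(-4, Pow(Add(Mul(-2, -1), -3), 2)) = Mul(-4, Pow(Add(2, -3), 2)) = Mul(-4, Pow(-1, 2)) = Mul(-4, 1) = -4)
Add(Add(Function('B')(57), Function('U')(Mul(49, Pow(107, -1)), m)), -44830) = Add(Add(Pow(57, 2), Mul(49, Pow(107, -1))), -44830) = Add(Add(3249, Mul(49, Rational(1, 107))), -44830) = Add(Add(3249, Rational(49, 107)), -44830) = Add(Rational(347692, 107), -44830) = Rational(-4449118, 107)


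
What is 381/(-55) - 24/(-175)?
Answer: -13071/1925 ≈ -6.7901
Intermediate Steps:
381/(-55) - 24/(-175) = 381*(-1/55) - 24*(-1/175) = -381/55 + 24/175 = -13071/1925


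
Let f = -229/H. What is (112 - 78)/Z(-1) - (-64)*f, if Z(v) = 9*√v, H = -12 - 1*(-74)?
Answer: -7328/31 - 34*I/9 ≈ -236.39 - 3.7778*I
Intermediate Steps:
H = 62 (H = -12 + 74 = 62)
f = -229/62 ≈ -3.6936
(112 - 78)/Z(-1) - (-64)*f = (112 - 78)/((9*√(-1))) - (-64)*(-229)/62 = 34/(9*I) - 1*7328/31 = -I/9*34 - 7328/31 = -34*I/9 - 7328/31 = -7328/31 - 34*I/9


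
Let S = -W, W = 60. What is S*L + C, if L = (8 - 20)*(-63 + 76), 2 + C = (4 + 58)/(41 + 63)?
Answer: 486647/52 ≈ 9358.6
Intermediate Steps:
C = -73/52 (C = -2 + (4 + 58)/(41 + 63) = -2 + 62/104 = -2 + 62*(1/104) = -2 + 31/52 = -73/52 ≈ -1.4038)
L = -156 (L = -12*13 = -156)
S = -60 (S = -1*60 = -60)
S*L + C = -60*(-156) - 73/52 = 9360 - 73/52 = 486647/52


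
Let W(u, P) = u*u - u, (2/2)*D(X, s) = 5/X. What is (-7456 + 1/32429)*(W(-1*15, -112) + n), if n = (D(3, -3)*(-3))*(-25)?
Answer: -88253577395/32429 ≈ -2.7214e+6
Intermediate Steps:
D(X, s) = 5/X
n = 125 (n = ((5/3)*(-3))*(-25) = -5*(-25) = 125)
W(u, P) = u² - u
(-7456 + 1/32429)*(W(-1*15, -112) + n) = (-7456 + 1/32429)*((-1*15)*(-1 - 1*15) + 125) = (-7456 + 1/32429)*(-15*(-1 - 15) + 125) = -241790623*(-15*(-16) + 125)/32429 = -241790623*(240 + 125)/32429 = -241790623/32429*365 = -88253577395/32429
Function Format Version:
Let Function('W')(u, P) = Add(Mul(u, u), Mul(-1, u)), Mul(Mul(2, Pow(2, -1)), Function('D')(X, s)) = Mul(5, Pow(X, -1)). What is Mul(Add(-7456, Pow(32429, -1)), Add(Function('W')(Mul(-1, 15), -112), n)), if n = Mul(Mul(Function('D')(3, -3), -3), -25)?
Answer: Rational(-88253577395, 32429) ≈ -2.7214e+6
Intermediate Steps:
Function('D')(X, s) = Mul(5, Pow(X, -1))
n = 125 (n = Mul(Mul(Mul(5, Pow(3, -1)), -3), -25) = Mul(Mul(Mul(5, Rational(1, 3)), -3), -25) = Mul(Mul(Rational(5, 3), -3), -25) = Mul(-5, -25) = 125)
Function('W')(u, P) = Add(Pow(u, 2), Mul(-1, u))
Mul(Add(-7456, Pow(32429, -1)), Add(Function('W')(Mul(-1, 15), -112), n)) = Mul(Add(-7456, Pow(32429, -1)), Add(Mul(Mul(-1, 15), Add(-1, Mul(-1, 15))), 125)) = Mul(Add(-7456, Rational(1, 32429)), Add(Mul(-15, Add(-1, -15)), 125)) = Mul(Rational(-241790623, 32429), Add(Mul(-15, -16), 125)) = Mul(Rational(-241790623, 32429), Add(240, 125)) = Mul(Rational(-241790623, 32429), 365) = Rational(-88253577395, 32429)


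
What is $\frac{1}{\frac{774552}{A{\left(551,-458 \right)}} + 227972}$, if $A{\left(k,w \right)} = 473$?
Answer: $\frac{473}{108605308} \approx 4.3552 \cdot 10^{-6}$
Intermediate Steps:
$\frac{1}{\frac{774552}{A{\left(551,-458 \right)}} + 227972} = \frac{1}{\frac{774552}{473} + 227972} = \frac{1}{\frac{108605308}{473}} = \frac{473}{108605308}$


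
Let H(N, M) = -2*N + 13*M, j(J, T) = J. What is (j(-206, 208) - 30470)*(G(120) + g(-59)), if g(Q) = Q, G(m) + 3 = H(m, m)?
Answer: -38590408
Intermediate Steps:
G(m) = -3 + 11*m (G(m) = -3 + (-2*m + 13*m) = -3 + 11*m)
(j(-206, 208) - 30470)*(G(120) + g(-59)) = (-206 - 30470)*((-3 + 11*120) - 59) = -30676*((-3 + 1320) - 59) = -30676*(1317 - 59) = -30676*1258 = -38590408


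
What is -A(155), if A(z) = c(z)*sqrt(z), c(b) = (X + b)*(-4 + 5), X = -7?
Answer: -148*sqrt(155) ≈ -1842.6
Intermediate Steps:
c(b) = -7 + b (c(b) = (-7 + b)*(-4 + 5) = (-7 + b)*1 = -7 + b)
A(z) = sqrt(z)*(-7 + z) (A(z) = (-7 + z)*sqrt(z) = sqrt(z)*(-7 + z))
-A(155) = -sqrt(155)*(-7 + 155) = -sqrt(155)*148 = -148*sqrt(155)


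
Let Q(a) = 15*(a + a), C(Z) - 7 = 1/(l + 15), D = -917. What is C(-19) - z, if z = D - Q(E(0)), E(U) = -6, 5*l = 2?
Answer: 57293/77 ≈ 744.06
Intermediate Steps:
l = 2/5 (l = (1/5)*2 = 2/5 ≈ 0.40000)
C(Z) = 544/77 (C(Z) = 7 + 1/(2/5 + 15) = 7 + 1/(77/5) = 7 + 5/77 = 544/77)
Q(a) = 30*a (Q(a) = 15*(2*a) = 30*a)
z = -737 (z = -917 - 30*(-6) = -917 - 1*(-180) = -917 + 180 = -737)
C(-19) - z = 544/77 - 1*(-737) = 544/77 + 737 = 57293/77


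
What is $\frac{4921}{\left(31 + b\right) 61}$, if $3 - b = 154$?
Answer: $- \frac{4921}{7320} \approx -0.67227$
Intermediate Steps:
$b = -151$ ($b = 3 - 154 = -151$)
$\frac{4921}{\left(31 + b\right) 61} = \frac{4921}{\left(31 - 151\right) 61} = \frac{4921}{\left(-120\right) 61} = \frac{4921}{-7320} = 4921 \left(- \frac{1}{7320}\right) = - \frac{4921}{7320}$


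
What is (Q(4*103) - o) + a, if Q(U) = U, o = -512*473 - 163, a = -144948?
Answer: 97803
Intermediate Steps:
o = -242339 (o = -242176 - 163 = -242339)
(Q(4*103) - o) + a = (4*103 - 1*(-242339)) - 144948 = (412 + 242339) - 144948 = 242751 - 144948 = 97803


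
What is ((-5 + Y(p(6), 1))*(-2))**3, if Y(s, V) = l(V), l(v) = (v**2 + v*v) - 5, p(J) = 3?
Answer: 4096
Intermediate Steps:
l(v) = -5 + 2*v**2 (l(v) = (v**2 + v**2) - 5 = 2*v**2 - 5 = -5 + 2*v**2)
Y(s, V) = -5 + 2*V**2
((-5 + Y(p(6), 1))*(-2))**3 = ((-5 + (-5 + 2*1**2))*(-2))**3 = ((-5 + (-5 + 2*1))*(-2))**3 = ((-5 + (-5 + 2))*(-2))**3 = ((-5 - 3)*(-2))**3 = (-8*(-2))**3 = 16**3 = 4096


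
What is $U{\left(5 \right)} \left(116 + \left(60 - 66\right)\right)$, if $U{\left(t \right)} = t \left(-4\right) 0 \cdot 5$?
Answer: $0$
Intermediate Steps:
$U{\left(t \right)} = 0$ ($U{\left(t \right)} = - 4 t 0 = 0$)
$U{\left(5 \right)} \left(116 + \left(60 - 66\right)\right) = 0 \left(116 + \left(60 - 66\right)\right) = 0 \left(116 - 6\right) = 0 \cdot 110 = 0$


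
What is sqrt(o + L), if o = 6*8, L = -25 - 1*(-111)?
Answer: sqrt(134) ≈ 11.576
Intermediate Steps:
L = 86 (L = -25 + 111 = 86)
o = 48
sqrt(o + L) = sqrt(48 + 86) = sqrt(134)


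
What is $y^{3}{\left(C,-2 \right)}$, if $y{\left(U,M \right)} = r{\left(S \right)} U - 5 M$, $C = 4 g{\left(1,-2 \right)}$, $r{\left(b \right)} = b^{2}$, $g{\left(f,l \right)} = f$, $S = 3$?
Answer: $97336$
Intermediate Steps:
$C = 4$ ($C = 4 \cdot 1 = 4$)
$y{\left(U,M \right)} = - 5 M + 9 U$ ($y{\left(U,M \right)} = 3^{2} U - 5 M = 9 U - 5 M = - 5 M + 9 U$)
$y^{3}{\left(C,-2 \right)} = \left(\left(-5\right) \left(-2\right) + 9 \cdot 4\right)^{3} = \left(10 + 36\right)^{3} = 46^{3} = 97336$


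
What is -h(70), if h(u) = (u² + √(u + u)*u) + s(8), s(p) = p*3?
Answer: -4924 - 140*√35 ≈ -5752.3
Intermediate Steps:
s(p) = 3*p
h(u) = 24 + u² + √2*u^(3/2) (h(u) = (u² + √(u + u)*u) + 3*8 = (u² + √(2*u)*u) + 24 = (u² + (√2*√u)*u) + 24 = (u² + √2*u^(3/2)) + 24 = 24 + u² + √2*u^(3/2))
-h(70) = -(24 + 70² + √2*70^(3/2)) = -(24 + 4900 + √2*(70*√70)) = -(24 + 4900 + 140*√35) = -(4924 + 140*√35) = -4924 - 140*√35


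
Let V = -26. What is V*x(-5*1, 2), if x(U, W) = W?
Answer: -52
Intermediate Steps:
V*x(-5*1, 2) = -26*2 = -52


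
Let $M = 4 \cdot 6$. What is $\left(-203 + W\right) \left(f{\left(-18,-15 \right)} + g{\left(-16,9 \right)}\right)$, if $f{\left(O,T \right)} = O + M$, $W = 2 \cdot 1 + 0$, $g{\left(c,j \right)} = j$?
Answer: $-3015$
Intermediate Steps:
$M = 24$
$W = 2$ ($W = 2 + 0 = 2$)
$f{\left(O,T \right)} = 24 + O$ ($f{\left(O,T \right)} = O + 24 = 24 + O$)
$\left(-203 + W\right) \left(f{\left(-18,-15 \right)} + g{\left(-16,9 \right)}\right) = \left(-203 + 2\right) \left(\left(24 - 18\right) + 9\right) = - 201 \left(6 + 9\right) = \left(-201\right) 15 = -3015$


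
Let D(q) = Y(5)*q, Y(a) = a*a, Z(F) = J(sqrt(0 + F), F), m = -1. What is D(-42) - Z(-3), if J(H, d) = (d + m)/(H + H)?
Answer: -1050 - 2*I*sqrt(3)/3 ≈ -1050.0 - 1.1547*I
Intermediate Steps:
J(H, d) = (-1 + d)/(2*H) (J(H, d) = (d - 1)/(H + H) = (-1 + d)/((2*H)) = (-1 + d)*(1/(2*H)) = (-1 + d)/(2*H))
Z(F) = (-1 + F)/(2*sqrt(F)) (Z(F) = (-1 + F)/(2*(sqrt(0 + F))) = (-1 + F)/(2*(sqrt(F))) = (-1 + F)/(2*sqrt(F)))
Y(a) = a**2
D(q) = 25*q (D(q) = 5**2*q = 25*q)
D(-42) - Z(-3) = 25*(-42) - (-1 - 3)/(2*sqrt(-3)) = -1050 - (-I*sqrt(3)/3)*(-4)/2 = -1050 - 2*I*sqrt(3)/3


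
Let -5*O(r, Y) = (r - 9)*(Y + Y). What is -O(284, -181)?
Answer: -19910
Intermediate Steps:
O(r, Y) = -2*Y*(-9 + r)/5 (O(r, Y) = -(r - 9)*(Y + Y)/5 = -(-9 + r)*2*Y/5 = -2*Y*(-9 + r)/5)
-O(284, -181) = -2*(-181)*(9 - 1*284)/5 = -2*(-181)*(9 - 284)/5 = -2*(-181)*(-275)/5 = -1*19910 = -19910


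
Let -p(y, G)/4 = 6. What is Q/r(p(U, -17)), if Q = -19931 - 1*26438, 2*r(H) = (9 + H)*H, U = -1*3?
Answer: -46369/180 ≈ -257.61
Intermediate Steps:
U = -3
p(y, G) = -24 (p(y, G) = -4*6 = -24)
r(H) = H*(9 + H)/2 (r(H) = ((9 + H)*H)/2 = (H*(9 + H))/2 = H*(9 + H)/2)
Q = -46369 (Q = -19931 - 26438 = -46369)
Q/r(p(U, -17)) = -46369*(-1/(12*(9 - 24))) = -46369/((1/2)*(-24)*(-15)) = -46369/180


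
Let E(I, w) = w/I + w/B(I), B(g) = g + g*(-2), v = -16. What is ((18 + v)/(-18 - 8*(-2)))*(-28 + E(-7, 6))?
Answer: 28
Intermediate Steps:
B(g) = -g (B(g) = g - 2*g = -g)
E(I, w) = 0 (E(I, w) = w/I + w/((-I)) = w/I + w*(-1/I) = w/I - w/I = 0)
((18 + v)/(-18 - 8*(-2)))*(-28 + E(-7, 6)) = ((18 - 16)/(-18 - 8*(-2)))*(-28 + 0) = (2/(-18 + 16))*(-28) = (2/(-2))*(-28) = (2*(-½))*(-28) = -1*(-28) = 28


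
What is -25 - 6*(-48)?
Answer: 263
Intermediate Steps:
-25 - 6*(-48) = -25 + 288 = 263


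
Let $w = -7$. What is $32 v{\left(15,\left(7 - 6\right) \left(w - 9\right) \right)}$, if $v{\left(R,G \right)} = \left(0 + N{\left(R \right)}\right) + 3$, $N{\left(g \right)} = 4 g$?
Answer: $2016$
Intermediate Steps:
$v{\left(R,G \right)} = 3 + 4 R$ ($v{\left(R,G \right)} = \left(0 + 4 R\right) + 3 = 4 R + 3 = 3 + 4 R$)
$32 v{\left(15,\left(7 - 6\right) \left(w - 9\right) \right)} = 32 \left(3 + 4 \cdot 15\right) = 32 \left(3 + 60\right) = 32 \cdot 63 = 2016$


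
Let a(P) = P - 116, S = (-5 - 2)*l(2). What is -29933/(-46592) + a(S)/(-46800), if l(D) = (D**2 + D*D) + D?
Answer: 2258863/3494400 ≈ 0.64642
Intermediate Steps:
l(D) = D + 2*D**2 (l(D) = (D**2 + D**2) + D = 2*D**2 + D = D + 2*D**2)
S = -70 (S = (-5 - 2)*(2*(1 + 2*2)) = -14*(1 + 4) = -14*5 = -7*10 = -70)
a(P) = -116 + P
-29933/(-46592) + a(S)/(-46800) = -29933/(-46592) + (-116 - 70)/(-46800) = -29933*(-1/46592) - 186*(-1/46800) = 29933/46592 + 31/7800 = 2258863/3494400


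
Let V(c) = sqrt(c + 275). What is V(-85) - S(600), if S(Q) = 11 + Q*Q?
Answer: -360011 + sqrt(190) ≈ -3.6000e+5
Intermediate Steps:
V(c) = sqrt(275 + c)
S(Q) = 11 + Q**2
V(-85) - S(600) = sqrt(275 - 85) - (11 + 600**2) = sqrt(190) - (11 + 360000) = sqrt(190) - 1*360011 = sqrt(190) - 360011 = -360011 + sqrt(190)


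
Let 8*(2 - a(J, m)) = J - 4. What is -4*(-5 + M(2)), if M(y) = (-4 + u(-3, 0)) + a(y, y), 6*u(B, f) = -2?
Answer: 85/3 ≈ 28.333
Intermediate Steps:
u(B, f) = -⅓ (u(B, f) = (⅙)*(-2) = -⅓)
a(J, m) = 5/2 - J/8 (a(J, m) = 2 - (J - 4)/8 = 2 - (-4 + J)/8 = 2 + (½ - J/8) = 5/2 - J/8)
M(y) = -11/6 - y/8 (M(y) = (-4 - ⅓) + (5/2 - y/8) = -13/3 + (5/2 - y/8) = -11/6 - y/8)
-4*(-5 + M(2)) = -4*(-5 + (-11/6 - ⅛*2)) = -4*(-5 + (-11/6 - ¼)) = -4*(-5 - 25/12) = -4*(-85/12) = 85/3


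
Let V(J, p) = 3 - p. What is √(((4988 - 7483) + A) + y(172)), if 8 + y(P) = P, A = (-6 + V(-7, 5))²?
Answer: I*√2267 ≈ 47.613*I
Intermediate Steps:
A = 64 (A = (-6 + (3 - 1*5))² = (-6 + (3 - 5))² = (-6 - 2)² = (-8)² = 64)
y(P) = -8 + P
√(((4988 - 7483) + A) + y(172)) = √(((4988 - 7483) + 64) + (-8 + 172)) = √((-2495 + 64) + 164) = √(-2431 + 164) = √(-2267) = I*√2267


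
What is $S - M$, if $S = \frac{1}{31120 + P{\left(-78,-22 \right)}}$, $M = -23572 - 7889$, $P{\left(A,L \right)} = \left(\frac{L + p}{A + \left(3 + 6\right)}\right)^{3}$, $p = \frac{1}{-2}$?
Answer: $\frac{95298505601731}{3029099695} \approx 31461.0$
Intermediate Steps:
$p = - \frac{1}{2} \approx -0.5$
$P{\left(A,L \right)} = \frac{\left(- \frac{1}{2} + L\right)^{3}}{\left(9 + A\right)^{3}}$ ($P{\left(A,L \right)} = \left(\frac{L - \frac{1}{2}}{A + \left(3 + 6\right)}\right)^{3} = \left(\frac{- \frac{1}{2} + L}{A + 9}\right)^{3} = \left(\frac{- \frac{1}{2} + L}{9 + A}\right)^{3} = \frac{\left(- \frac{1}{2} + L\right)^{3}}{\left(9 + A\right)^{3}}$)
$M = -31461$ ($M = -23572 - 7889 = -31461$)
$S = \frac{97336}{3029099695}$ ($S = \frac{1}{31120 + \frac{\left(-1 + 2 \left(-22\right)\right)^{3}}{8 \left(9 - 78\right)^{3}}} = \frac{1}{31120 + \frac{\left(-1 - 44\right)^{3}}{8 \left(-328509\right)}} = \frac{1}{31120 + \frac{1}{8} \left(-45\right)^{3} \left(- \frac{1}{328509}\right)} = \frac{1}{31120 + \frac{1}{8} \left(-91125\right) \left(- \frac{1}{328509}\right)} = \frac{1}{31120 + \frac{3375}{97336}} = \frac{1}{\frac{3029099695}{97336}} = \frac{97336}{3029099695} \approx 3.2134 \cdot 10^{-5}$)
$S - M = \frac{97336}{3029099695} - -31461 = \frac{97336}{3029099695} + 31461 = \frac{95298505601731}{3029099695}$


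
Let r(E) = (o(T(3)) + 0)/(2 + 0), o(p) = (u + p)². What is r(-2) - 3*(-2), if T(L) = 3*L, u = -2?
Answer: 61/2 ≈ 30.500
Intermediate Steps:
o(p) = (-2 + p)²
r(E) = 49/2 (r(E) = ((-2 + 3*3)² + 0)/(2 + 0) = ((-2 + 9)² + 0)/2 = (7² + 0)*(½) = (49 + 0)*(½) = 49*(½) = 49/2)
r(-2) - 3*(-2) = 49/2 - 3*(-2) = 49/2 + 6 = 61/2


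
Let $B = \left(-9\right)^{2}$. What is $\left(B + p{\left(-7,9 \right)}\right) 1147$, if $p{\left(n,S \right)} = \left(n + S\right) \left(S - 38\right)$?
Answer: $26381$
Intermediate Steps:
$B = 81$
$p{\left(n,S \right)} = \left(-38 + S\right) \left(S + n\right)$ ($p{\left(n,S \right)} = \left(S + n\right) \left(-38 + S\right) = \left(-38 + S\right) \left(S + n\right)$)
$\left(B + p{\left(-7,9 \right)}\right) 1147 = \left(81 + \left(9^{2} - 342 - -266 + 9 \left(-7\right)\right)\right) 1147 = \left(81 + \left(81 - 342 + 266 - 63\right)\right) 1147 = \left(81 - 58\right) 1147 = 23 \cdot 1147 = 26381$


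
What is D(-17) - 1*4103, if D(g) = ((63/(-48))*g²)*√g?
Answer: -4103 - 6069*I*√17/16 ≈ -4103.0 - 1563.9*I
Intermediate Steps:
D(g) = -21*g^(5/2)/16 (D(g) = ((63*(-1/48))*g²)*√g = (-21*g²/16)*√g = -21*g^(5/2)/16)
D(-17) - 1*4103 = -6069*I*√17/16 - 1*4103 = -6069*I*√17/16 - 4103 = -4103 - 6069*I*√17/16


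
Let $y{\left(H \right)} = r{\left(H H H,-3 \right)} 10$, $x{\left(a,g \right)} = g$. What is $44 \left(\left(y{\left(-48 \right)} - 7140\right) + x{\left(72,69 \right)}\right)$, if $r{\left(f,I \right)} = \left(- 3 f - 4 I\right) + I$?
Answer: $145674276$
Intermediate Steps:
$r{\left(f,I \right)} = - 3 I - 3 f$ ($r{\left(f,I \right)} = \left(- 4 I - 3 f\right) + I = - 3 I - 3 f$)
$y{\left(H \right)} = 90 - 30 H^{3}$ ($y{\left(H \right)} = \left(\left(-3\right) \left(-3\right) - 3 H H H\right) 10 = \left(9 - 3 H^{2} H\right) 10 = \left(9 - 3 H^{3}\right) 10 = 90 - 30 H^{3}$)
$44 \left(\left(y{\left(-48 \right)} - 7140\right) + x{\left(72,69 \right)}\right) = 44 \left(\left(\left(90 - 30 \left(-48\right)^{3}\right) - 7140\right) + 69\right) = 44 \left(\left(\left(90 - -3317760\right) - 7140\right) + 69\right) = 44 \left(\left(\left(90 + 3317760\right) - 7140\right) + 69\right) = 44 \left(\left(3317850 - 7140\right) + 69\right) = 44 \left(3310710 + 69\right) = 44 \cdot 3310779 = 145674276$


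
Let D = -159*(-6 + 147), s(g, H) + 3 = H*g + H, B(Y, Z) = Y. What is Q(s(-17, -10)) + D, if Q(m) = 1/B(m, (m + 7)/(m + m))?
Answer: -3519782/157 ≈ -22419.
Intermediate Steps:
s(g, H) = -3 + H + H*g (s(g, H) = -3 + (H*g + H) = -3 + (H + H*g) = -3 + H + H*g)
Q(m) = 1/m
D = -22419 (D = -159*141 = -22419)
Q(s(-17, -10)) + D = 1/(-3 - 10 - 10*(-17)) - 22419 = 1/(-3 - 10 + 170) - 22419 = 1/157 - 22419 = -3519782/157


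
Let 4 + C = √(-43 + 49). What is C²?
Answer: (4 - √6)² ≈ 2.4041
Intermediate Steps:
C = -4 + √6 (C = -4 + √(-43 + 49) = -4 + √6 ≈ -1.5505)
C² = (-4 + √6)²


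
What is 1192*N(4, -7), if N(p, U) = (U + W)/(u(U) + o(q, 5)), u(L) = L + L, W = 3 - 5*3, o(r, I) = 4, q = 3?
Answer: 11324/5 ≈ 2264.8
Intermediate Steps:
W = -12 (W = 3 - 15 = -12)
u(L) = 2*L
N(p, U) = (-12 + U)/(4 + 2*U) (N(p, U) = (U - 12)/(2*U + 4) = (-12 + U)/(4 + 2*U))
1192*N(4, -7) = 1192*((-12 - 7)/(2*(2 - 7))) = 1192*((½)*(-19)/(-5)) = 1192*((½)*(-⅕)*(-19)) = 1192*(19/10) = 11324/5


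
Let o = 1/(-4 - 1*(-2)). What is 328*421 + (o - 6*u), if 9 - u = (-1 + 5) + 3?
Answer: 276151/2 ≈ 1.3808e+5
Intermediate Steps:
u = 2 (u = 9 - ((-1 + 5) + 3) = 9 - (4 + 3) = 9 - 1*7 = 9 - 7 = 2)
o = -1/2 (o = 1/(-4 + 2) = 1/(-2) = -1/2 ≈ -0.50000)
328*421 + (o - 6*u) = 328*421 + (-1/2 - 6*2) = 138088 + (-1/2 - 12) = 138088 - 25/2 = 276151/2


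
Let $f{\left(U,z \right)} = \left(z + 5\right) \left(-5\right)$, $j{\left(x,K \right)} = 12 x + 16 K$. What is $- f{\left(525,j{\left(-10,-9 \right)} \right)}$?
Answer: $-1295$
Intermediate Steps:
$f{\left(U,z \right)} = -25 - 5 z$ ($f{\left(U,z \right)} = \left(5 + z\right) \left(-5\right) = -25 - 5 z$)
$- f{\left(525,j{\left(-10,-9 \right)} \right)} = - (-25 - 5 \left(12 \left(-10\right) + 16 \left(-9\right)\right)) = - (-25 - 5 \left(-120 - 144\right)) = - (-25 - -1320) = - (-25 + 1320) = \left(-1\right) 1295 = -1295$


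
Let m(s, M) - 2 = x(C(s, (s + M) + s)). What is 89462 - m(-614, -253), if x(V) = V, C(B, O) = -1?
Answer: 89461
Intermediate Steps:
m(s, M) = 1 (m(s, M) = 2 - 1 = 1)
89462 - m(-614, -253) = 89462 - 1*1 = 89462 - 1 = 89461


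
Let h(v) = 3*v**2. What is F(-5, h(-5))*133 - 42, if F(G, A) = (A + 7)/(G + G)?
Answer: -5663/5 ≈ -1132.6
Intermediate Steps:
F(G, A) = (7 + A)/(2*G) (F(G, A) = (7 + A)/((2*G)) = (7 + A)*(1/(2*G)) = (7 + A)/(2*G))
F(-5, h(-5))*133 - 42 = ((1/2)*(7 + 3*(-5)**2)/(-5))*133 - 42 = ((1/2)*(-1/5)*(7 + 3*25))*133 - 42 = ((1/2)*(-1/5)*(7 + 75))*133 - 42 = ((1/2)*(-1/5)*82)*133 - 42 = -41/5*133 - 42 = -5453/5 - 42 = -5663/5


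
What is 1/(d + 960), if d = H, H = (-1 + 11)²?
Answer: 1/1060 ≈ 0.00094340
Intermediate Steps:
H = 100 (H = 10² = 100)
d = 100
1/(d + 960) = 1/(100 + 960) = 1/1060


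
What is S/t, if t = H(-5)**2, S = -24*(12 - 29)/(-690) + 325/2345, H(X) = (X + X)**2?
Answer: -24417/539350000 ≈ -4.5271e-5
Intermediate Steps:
H(X) = 4*X**2 (H(X) = (2*X)**2 = 4*X**2)
S = -24417/53935 (S = -24*(-17)*(-1/690) + 325*(1/2345) = 408*(-1/690) + 65/469 = -68/115 + 65/469 = -24417/53935 ≈ -0.45271)
t = 10000 (t = (4*(-5)**2)**2 = (4*25)**2 = 100**2 = 10000)
S/t = -24417/53935/10000 = -24417/53935*1/10000 = -24417/539350000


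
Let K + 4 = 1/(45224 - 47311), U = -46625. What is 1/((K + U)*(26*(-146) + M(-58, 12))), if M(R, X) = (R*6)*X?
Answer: 2087/775792979728 ≈ 2.6902e-9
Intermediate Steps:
M(R, X) = 6*R*X (M(R, X) = (6*R)*X = 6*R*X)
K = -8349/2087 (K = -4 + 1/(45224 - 47311) = -4 + 1/(-2087) = -4 - 1/2087 = -8349/2087 ≈ -4.0005)
1/((K + U)*(26*(-146) + M(-58, 12))) = 1/((-8349/2087 - 46625)*(26*(-146) + 6*(-58)*12)) = 1/(-97314724*(-3796 - 4176)/2087) = 1/(-97314724/2087*(-7972)) = 1/(775792979728/2087) = 2087/775792979728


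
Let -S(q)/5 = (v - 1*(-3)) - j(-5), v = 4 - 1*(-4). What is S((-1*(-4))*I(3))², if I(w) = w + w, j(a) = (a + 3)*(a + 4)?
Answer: 2025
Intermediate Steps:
j(a) = (3 + a)*(4 + a)
I(w) = 2*w
v = 8 (v = 4 + 4 = 8)
S(q) = -45 (S(q) = -5*((8 - 1*(-3)) - (12 + (-5)² + 7*(-5))) = -5*((8 + 3) - (12 + 25 - 35)) = -5*(11 - 1*2) = -5*(11 - 2) = -5*9 = -45)
S((-1*(-4))*I(3))² = (-45)² = 2025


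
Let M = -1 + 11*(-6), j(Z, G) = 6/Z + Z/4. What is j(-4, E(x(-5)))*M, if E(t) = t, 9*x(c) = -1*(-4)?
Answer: 335/2 ≈ 167.50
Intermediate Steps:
x(c) = 4/9 (x(c) = (-1*(-4))/9 = (1/9)*4 = 4/9)
j(Z, G) = 6/Z + Z/4 (j(Z, G) = 6/Z + Z*(1/4) = 6/Z + Z/4)
M = -67 (M = -1 - 66 = -67)
j(-4, E(x(-5)))*M = (6/(-4) + (1/4)*(-4))*(-67) = (6*(-1/4) - 1)*(-67) = (-3/2 - 1)*(-67) = -5/2*(-67) = 335/2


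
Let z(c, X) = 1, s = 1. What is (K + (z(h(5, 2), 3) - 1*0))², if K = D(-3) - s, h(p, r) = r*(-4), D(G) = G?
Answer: 9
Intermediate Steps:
h(p, r) = -4*r
K = -4 (K = -3 - 1*1 = -3 - 1 = -4)
(K + (z(h(5, 2), 3) - 1*0))² = (-4 + (1 - 1*0))² = (-4 + (1 + 0))² = (-4 + 1)² = (-3)² = 9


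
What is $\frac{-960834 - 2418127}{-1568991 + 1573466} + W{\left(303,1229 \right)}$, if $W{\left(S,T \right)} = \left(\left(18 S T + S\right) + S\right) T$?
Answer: $\frac{36868134317339}{4475} \approx 8.2387 \cdot 10^{9}$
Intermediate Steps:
$W{\left(S,T \right)} = T \left(2 S + 18 S T\right)$ ($W{\left(S,T \right)} = \left(\left(18 S T + S\right) + S\right) T = \left(\left(S + 18 S T\right) + S\right) T = \left(2 S + 18 S T\right) T = T \left(2 S + 18 S T\right)$)
$\frac{-960834 - 2418127}{-1568991 + 1573466} + W{\left(303,1229 \right)} = \frac{-960834 - 2418127}{-1568991 + 1573466} + 2 \cdot 303 \cdot 1229 \left(1 + 9 \cdot 1229\right) = - \frac{3378961}{4475} + 2 \cdot 303 \cdot 1229 \left(1 + 11061\right) = \left(-3378961\right) \frac{1}{4475} + 2 \cdot 303 \cdot 1229 \cdot 11062 = - \frac{3378961}{4475} + 8238689988 = \frac{36868134317339}{4475}$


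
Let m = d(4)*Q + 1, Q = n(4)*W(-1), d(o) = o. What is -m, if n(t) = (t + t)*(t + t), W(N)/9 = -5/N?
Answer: -11521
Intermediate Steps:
W(N) = -45/N (W(N) = 9*(-5/N) = -45/N)
n(t) = 4*t² (n(t) = (2*t)*(2*t) = 4*t²)
Q = 2880 (Q = (4*4²)*(-45/(-1)) = (4*16)*(-45*(-1)) = 64*45 = 2880)
m = 11521 (m = 4*2880 + 1 = 11520 + 1 = 11521)
-m = -1*11521 = -11521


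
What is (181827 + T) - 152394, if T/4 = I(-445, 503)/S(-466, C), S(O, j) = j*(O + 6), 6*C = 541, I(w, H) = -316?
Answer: 1831175991/62215 ≈ 29433.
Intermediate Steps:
C = 541/6 (C = (⅙)*541 = 541/6 ≈ 90.167)
S(O, j) = j*(6 + O)
T = 1896/62215 (T = 4*(-316*6/(541*(6 - 466))) = 4*(-316/((541/6)*(-460))) = 4*(-316/(-124430/3)) = 4*(-316*(-3/124430)) = 4*(474/62215) = 1896/62215 ≈ 0.030475)
(181827 + T) - 152394 = (181827 + 1896/62215) - 152394 = 11312368701/62215 - 152394 = 1831175991/62215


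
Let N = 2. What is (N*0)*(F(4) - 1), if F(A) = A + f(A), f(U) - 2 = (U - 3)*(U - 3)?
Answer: 0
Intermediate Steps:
f(U) = 2 + (-3 + U)**2 (f(U) = 2 + (U - 3)*(U - 3) = 2 + (-3 + U)*(-3 + U) = 2 + (-3 + U)**2)
F(A) = 2 + A + (-3 + A)**2 (F(A) = A + (2 + (-3 + A)**2) = 2 + A + (-3 + A)**2)
(N*0)*(F(4) - 1) = (2*0)*((2 + 4 + (-3 + 4)**2) - 1) = 0*((2 + 4 + 1**2) - 1) = 0*((2 + 4 + 1) - 1) = 0*(7 - 1) = 0*6 = 0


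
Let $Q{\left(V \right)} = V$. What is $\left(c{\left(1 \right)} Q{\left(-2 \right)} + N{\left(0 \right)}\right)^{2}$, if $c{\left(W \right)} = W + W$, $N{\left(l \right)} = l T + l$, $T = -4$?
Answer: $16$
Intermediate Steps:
$N{\left(l \right)} = - 3 l$ ($N{\left(l \right)} = l \left(-4\right) + l = - 4 l + l = - 3 l$)
$c{\left(W \right)} = 2 W$
$\left(c{\left(1 \right)} Q{\left(-2 \right)} + N{\left(0 \right)}\right)^{2} = \left(2 \cdot 1 \left(-2\right) - 0\right)^{2} = \left(2 \left(-2\right) + 0\right)^{2} = \left(-4 + 0\right)^{2} = \left(-4\right)^{2} = 16$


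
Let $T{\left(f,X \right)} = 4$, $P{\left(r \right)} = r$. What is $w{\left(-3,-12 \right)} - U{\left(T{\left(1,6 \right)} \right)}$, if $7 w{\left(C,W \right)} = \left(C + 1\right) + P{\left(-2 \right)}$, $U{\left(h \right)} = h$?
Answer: $- \frac{32}{7} \approx -4.5714$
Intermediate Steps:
$w{\left(C,W \right)} = - \frac{1}{7} + \frac{C}{7}$ ($w{\left(C,W \right)} = \frac{\left(C + 1\right) - 2}{7} = \frac{\left(1 + C\right) - 2}{7} = \frac{-1 + C}{7} = - \frac{1}{7} + \frac{C}{7}$)
$w{\left(-3,-12 \right)} - U{\left(T{\left(1,6 \right)} \right)} = \left(- \frac{1}{7} + \frac{1}{7} \left(-3\right)\right) - 4 = \left(- \frac{1}{7} - \frac{3}{7}\right) - 4 = - \frac{4}{7} - 4 = - \frac{32}{7}$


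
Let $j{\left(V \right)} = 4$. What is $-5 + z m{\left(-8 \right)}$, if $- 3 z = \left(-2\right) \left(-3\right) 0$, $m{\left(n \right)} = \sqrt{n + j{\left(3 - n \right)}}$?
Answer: $-5$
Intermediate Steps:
$m{\left(n \right)} = \sqrt{4 + n}$ ($m{\left(n \right)} = \sqrt{n + 4} = \sqrt{4 + n}$)
$z = 0$ ($z = - \frac{\left(-2\right) \left(-3\right) 0}{3} = - \frac{6 \cdot 0}{3} = \left(- \frac{1}{3}\right) 0 = 0$)
$-5 + z m{\left(-8 \right)} = -5 + 0 \sqrt{4 - 8} = -5 + 0 \sqrt{-4} = -5 + 0 \cdot 2 i = -5 + 0 = -5$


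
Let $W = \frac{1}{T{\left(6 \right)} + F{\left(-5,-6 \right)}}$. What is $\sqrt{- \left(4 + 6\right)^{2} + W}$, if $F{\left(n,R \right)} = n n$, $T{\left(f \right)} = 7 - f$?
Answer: $\frac{i \sqrt{67574}}{26} \approx 9.9981 i$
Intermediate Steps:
$F{\left(n,R \right)} = n^{2}$
$W = \frac{1}{26}$ ($W = \frac{1}{\left(7 - 6\right) + \left(-5\right)^{2}} = \frac{1}{\left(7 - 6\right) + 25} = \frac{1}{1 + 25} = \frac{1}{26} \approx 0.038462$)
$\sqrt{- \left(4 + 6\right)^{2} + W} = \sqrt{- \left(4 + 6\right)^{2} + \frac{1}{26}} = \sqrt{- 10^{2} + \frac{1}{26}} = \sqrt{\left(-1\right) 100 + \frac{1}{26}} = \sqrt{-100 + \frac{1}{26}} = \sqrt{- \frac{2599}{26}} = \frac{i \sqrt{67574}}{26}$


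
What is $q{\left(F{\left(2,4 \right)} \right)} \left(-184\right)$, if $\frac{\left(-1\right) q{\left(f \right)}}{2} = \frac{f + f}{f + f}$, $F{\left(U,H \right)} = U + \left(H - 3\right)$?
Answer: $368$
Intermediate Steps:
$F{\left(U,H \right)} = -3 + H + U$ ($F{\left(U,H \right)} = U + \left(-3 + H\right) = -3 + H + U$)
$q{\left(f \right)} = -2$ ($q{\left(f \right)} = - 2 \frac{f + f}{f + f} = - 2 \frac{2 f}{2 f} = - 2 \cdot 2 f \frac{1}{2 f} = \left(-2\right) 1 = -2$)
$q{\left(F{\left(2,4 \right)} \right)} \left(-184\right) = \left(-2\right) \left(-184\right) = 368$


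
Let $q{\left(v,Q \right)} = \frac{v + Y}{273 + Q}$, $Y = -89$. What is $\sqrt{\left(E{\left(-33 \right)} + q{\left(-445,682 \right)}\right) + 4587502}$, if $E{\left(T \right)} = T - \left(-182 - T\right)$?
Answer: $\frac{72 \sqrt{807102970}}{955} \approx 2141.9$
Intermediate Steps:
$E{\left(T \right)} = 182 + 2 T$ ($E{\left(T \right)} = T + \left(182 + T\right) = 182 + 2 T$)
$q{\left(v,Q \right)} = \frac{-89 + v}{273 + Q}$ ($q{\left(v,Q \right)} = \frac{v - 89}{273 + Q} = \frac{-89 + v}{273 + Q}$)
$\sqrt{\left(E{\left(-33 \right)} + q{\left(-445,682 \right)}\right) + 4587502} = \sqrt{\left(\left(182 + 2 \left(-33\right)\right) + \frac{-89 - 445}{273 + 682}\right) + 4587502} = \sqrt{\left(\left(182 - 66\right) + \frac{1}{955} \left(-534\right)\right) + 4587502} = \sqrt{\left(116 + \frac{1}{955} \left(-534\right)\right) + 4587502} = \sqrt{\left(116 - \frac{534}{955}\right) + 4587502} = \sqrt{\frac{110246}{955} + 4587502} = \sqrt{\frac{4381174656}{955}} = \frac{72 \sqrt{807102970}}{955}$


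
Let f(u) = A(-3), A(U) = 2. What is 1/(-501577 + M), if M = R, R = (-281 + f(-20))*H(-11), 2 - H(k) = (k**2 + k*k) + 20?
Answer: -1/429037 ≈ -2.3308e-6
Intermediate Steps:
H(k) = -18 - 2*k**2 (H(k) = 2 - ((k**2 + k*k) + 20) = 2 - ((k**2 + k**2) + 20) = 2 - (2*k**2 + 20) = 2 - (20 + 2*k**2) = 2 + (-20 - 2*k**2) = -18 - 2*k**2)
f(u) = 2
R = 72540 (R = (-281 + 2)*(-18 - 2*(-11)**2) = -279*(-18 - 2*121) = -279*(-18 - 242) = -279*(-260) = 72540)
M = 72540
1/(-501577 + M) = 1/(-501577 + 72540) = 1/(-429037) = -1/429037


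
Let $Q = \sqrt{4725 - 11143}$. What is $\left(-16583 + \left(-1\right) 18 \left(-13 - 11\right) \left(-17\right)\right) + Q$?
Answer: $-23927 + i \sqrt{6418} \approx -23927.0 + 80.112 i$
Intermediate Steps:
$Q = i \sqrt{6418}$ ($Q = \sqrt{-6418} = i \sqrt{6418} \approx 80.112 i$)
$\left(-16583 + \left(-1\right) 18 \left(-13 - 11\right) \left(-17\right)\right) + Q = \left(-16583 + \left(-1\right) 18 \left(-13 - 11\right) \left(-17\right)\right) + i \sqrt{6418} = \left(-16583 + - 18 \left(-13 - 11\right) \left(-17\right)\right) + i \sqrt{6418} = \left(-16583 + \left(-18\right) \left(-24\right) \left(-17\right)\right) + i \sqrt{6418} = \left(-16583 + 432 \left(-17\right)\right) + i \sqrt{6418} = \left(-16583 - 7344\right) + i \sqrt{6418} = -23927 + i \sqrt{6418}$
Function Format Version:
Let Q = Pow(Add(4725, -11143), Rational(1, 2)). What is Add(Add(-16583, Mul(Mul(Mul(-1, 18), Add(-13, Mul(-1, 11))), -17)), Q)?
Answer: Add(-23927, Mul(I, Pow(6418, Rational(1, 2)))) ≈ Add(-23927., Mul(80.112, I))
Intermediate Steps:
Q = Mul(I, Pow(6418, Rational(1, 2))) (Q = Pow(-6418, Rational(1, 2)) = Mul(I, Pow(6418, Rational(1, 2))) ≈ Mul(80.112, I))
Add(Add(-16583, Mul(Mul(Mul(-1, 18), Add(-13, Mul(-1, 11))), -17)), Q) = Add(Add(-16583, Mul(Mul(Mul(-1, 18), Add(-13, Mul(-1, 11))), -17)), Mul(I, Pow(6418, Rational(1, 2)))) = Add(Add(-16583, Mul(Mul(-18, Add(-13, -11)), -17)), Mul(I, Pow(6418, Rational(1, 2)))) = Add(Add(-16583, Mul(Mul(-18, -24), -17)), Mul(I, Pow(6418, Rational(1, 2)))) = Add(Add(-16583, Mul(432, -17)), Mul(I, Pow(6418, Rational(1, 2)))) = Add(Add(-16583, -7344), Mul(I, Pow(6418, Rational(1, 2)))) = Add(-23927, Mul(I, Pow(6418, Rational(1, 2))))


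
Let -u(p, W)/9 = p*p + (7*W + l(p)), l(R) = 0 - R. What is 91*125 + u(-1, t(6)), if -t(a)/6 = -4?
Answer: 9845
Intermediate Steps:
t(a) = 24 (t(a) = -6*(-4) = 24)
l(R) = -R
u(p, W) = -63*W - 9*p² + 9*p (u(p, W) = -9*(p*p + (7*W - p)) = -9*(p² + (-p + 7*W)) = -9*(p² - p + 7*W) = -63*W - 9*p² + 9*p)
91*125 + u(-1, t(6)) = 91*125 + (-63*24 - 9*(-1)² + 9*(-1)) = 11375 + (-1512 - 9*1 - 9) = 11375 + (-1512 - 9 - 9) = 11375 - 1530 = 9845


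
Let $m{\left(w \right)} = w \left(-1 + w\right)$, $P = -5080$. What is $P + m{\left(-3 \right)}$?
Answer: $-5068$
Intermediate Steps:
$P + m{\left(-3 \right)} = -5080 - 3 \left(-1 - 3\right) = -5080 - -12 = -5080 + 12 = -5068$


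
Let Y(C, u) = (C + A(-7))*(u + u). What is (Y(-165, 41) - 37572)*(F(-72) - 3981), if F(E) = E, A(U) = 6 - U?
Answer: 202795908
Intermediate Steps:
Y(C, u) = 2*u*(13 + C) (Y(C, u) = (C + (6 - 1*(-7)))*(u + u) = (C + (6 + 7))*(2*u) = (C + 13)*(2*u) = (13 + C)*(2*u) = 2*u*(13 + C))
(Y(-165, 41) - 37572)*(F(-72) - 3981) = (2*41*(13 - 165) - 37572)*(-72 - 3981) = (2*41*(-152) - 37572)*(-4053) = (-12464 - 37572)*(-4053) = -50036*(-4053) = 202795908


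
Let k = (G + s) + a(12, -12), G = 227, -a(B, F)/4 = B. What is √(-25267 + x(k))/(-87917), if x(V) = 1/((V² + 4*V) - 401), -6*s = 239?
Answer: -I*√12481104672788503/61790617193 ≈ -0.001808*I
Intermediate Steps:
s = -239/6 (s = -⅙*239 = -239/6 ≈ -39.833)
a(B, F) = -4*B
k = 835/6 (k = (227 - 239/6) - 4*12 = 1123/6 - 48 = 835/6 ≈ 139.17)
x(V) = 1/(-401 + V² + 4*V)
√(-25267 + x(k))/(-87917) = √(-25267 + 1/(-401 + (835/6)² + 4*(835/6)))/(-87917) = √(-25267 + 1/(-401 + 697225/36 + 1670/3))*(-1/87917) = √(-25267 + 1/(702829/36))*(-1/87917) = √(-25267 + 36/702829)*(-1/87917) = √(-17758380307/702829)*(-1/87917) = (I*√12481104672788503/702829)*(-1/87917) = -I*√12481104672788503/61790617193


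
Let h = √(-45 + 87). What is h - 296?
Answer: -296 + √42 ≈ -289.52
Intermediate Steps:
h = √42 ≈ 6.4807
h - 296 = √42 - 296 = -296 + √42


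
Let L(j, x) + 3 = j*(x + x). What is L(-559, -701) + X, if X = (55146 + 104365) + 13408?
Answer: 956634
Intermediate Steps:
L(j, x) = -3 + 2*j*x (L(j, x) = -3 + j*(x + x) = -3 + j*(2*x) = -3 + 2*j*x)
X = 172919 (X = 159511 + 13408 = 172919)
L(-559, -701) + X = (-3 + 2*(-559)*(-701)) + 172919 = (-3 + 783718) + 172919 = 783715 + 172919 = 956634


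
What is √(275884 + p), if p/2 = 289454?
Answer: 2*√213698 ≈ 924.55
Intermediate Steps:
p = 578908 (p = 2*289454 = 578908)
√(275884 + p) = √(275884 + 578908) = √854792 = 2*√213698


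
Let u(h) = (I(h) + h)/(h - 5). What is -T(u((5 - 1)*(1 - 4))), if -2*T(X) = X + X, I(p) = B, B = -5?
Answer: 1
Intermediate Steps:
I(p) = -5
u(h) = 1 (u(h) = (-5 + h)/(h - 5) = (-5 + h)/(-5 + h) = 1)
T(X) = -X (T(X) = -(X + X)/2 = -X)
-T(u((5 - 1)*(1 - 4))) = -(-1) = -1*(-1) = 1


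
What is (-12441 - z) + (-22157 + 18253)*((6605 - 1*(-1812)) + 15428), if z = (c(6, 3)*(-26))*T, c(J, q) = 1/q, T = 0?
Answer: -93103321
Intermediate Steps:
z = 0 (z = (-26/3)*0 = ((⅓)*(-26))*0 = -26/3*0 = 0)
(-12441 - z) + (-22157 + 18253)*((6605 - 1*(-1812)) + 15428) = (-12441 - 1*0) + (-22157 + 18253)*((6605 - 1*(-1812)) + 15428) = (-12441 + 0) - 3904*((6605 + 1812) + 15428) = -12441 - 3904*(8417 + 15428) = -12441 - 3904*23845 = -12441 - 93090880 = -93103321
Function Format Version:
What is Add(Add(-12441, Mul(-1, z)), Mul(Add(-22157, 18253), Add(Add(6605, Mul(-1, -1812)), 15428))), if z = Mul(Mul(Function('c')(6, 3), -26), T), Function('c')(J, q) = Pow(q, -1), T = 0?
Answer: -93103321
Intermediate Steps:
z = 0 (z = Mul(Mul(Pow(3, -1), -26), 0) = Mul(Mul(Rational(1, 3), -26), 0) = Mul(Rational(-26, 3), 0) = 0)
Add(Add(-12441, Mul(-1, z)), Mul(Add(-22157, 18253), Add(Add(6605, Mul(-1, -1812)), 15428))) = Add(Add(-12441, Mul(-1, 0)), Mul(Add(-22157, 18253), Add(Add(6605, Mul(-1, -1812)), 15428))) = Add(Add(-12441, 0), Mul(-3904, Add(Add(6605, 1812), 15428))) = Add(-12441, Mul(-3904, Add(8417, 15428))) = Add(-12441, Mul(-3904, 23845)) = Add(-12441, -93090880) = -93103321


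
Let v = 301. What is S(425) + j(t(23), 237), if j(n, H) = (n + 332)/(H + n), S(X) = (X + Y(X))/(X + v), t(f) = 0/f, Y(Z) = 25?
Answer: 57947/28677 ≈ 2.0207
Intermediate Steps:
t(f) = 0
S(X) = (25 + X)/(301 + X) (S(X) = (X + 25)/(X + 301) = (25 + X)/(301 + X))
j(n, H) = (332 + n)/(H + n)
S(425) + j(t(23), 237) = (25 + 425)/(301 + 425) + (332 + 0)/(237 + 0) = 450/726 + 332/237 = (1/726)*450 + (1/237)*332 = 75/121 + 332/237 = 57947/28677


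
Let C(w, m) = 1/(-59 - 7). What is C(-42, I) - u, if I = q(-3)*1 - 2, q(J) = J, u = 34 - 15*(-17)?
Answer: -19075/66 ≈ -289.02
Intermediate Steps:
u = 289 (u = 34 + 255 = 289)
I = -5 (I = -3*1 - 2 = -3 - 2 = -5)
C(w, m) = -1/66 (C(w, m) = 1/(-66) = -1/66)
C(-42, I) - u = -1/66 - 1*289 = -1/66 - 289 = -19075/66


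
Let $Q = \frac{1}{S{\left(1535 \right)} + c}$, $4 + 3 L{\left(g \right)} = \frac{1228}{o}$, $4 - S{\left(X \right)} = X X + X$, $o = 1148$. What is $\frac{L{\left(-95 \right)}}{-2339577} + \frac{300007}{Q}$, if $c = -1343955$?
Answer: $- \frac{2237043310225921319828}{2014375797} \approx -1.1105 \cdot 10^{12}$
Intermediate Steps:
$S{\left(X \right)} = 4 - X - X^{2}$ ($S{\left(X \right)} = 4 - \left(X X + X\right) = 4 - \left(X^{2} + X\right) = 4 - \left(X + X^{2}\right) = 4 - X - X^{2}$)
$L{\left(g \right)} = - \frac{841}{861}$ ($L{\left(g \right)} = - \frac{4}{3} + \frac{1228 \cdot \frac{1}{1148}}{3} = - \frac{4}{3} + \frac{1}{3} \cdot \frac{307}{287} = - \frac{4}{3} + \frac{307}{861} = - \frac{841}{861}$)
$Q = - \frac{1}{3701711}$ ($Q = \frac{1}{\left(4 - 1535 - 1535^{2}\right) - 1343955} = \frac{1}{\left(4 - 1535 - 2356225\right) - 1343955} = \frac{1}{-2357756 - 1343955} = \frac{1}{-3701711} = - \frac{1}{3701711} \approx -2.7015 \cdot 10^{-7}$)
$\frac{L{\left(-95 \right)}}{-2339577} + \frac{300007}{Q} = - \frac{841}{861 \left(-2339577\right)} + \frac{300007}{- \frac{1}{3701711}} = \left(- \frac{841}{861}\right) \left(- \frac{1}{2339577}\right) + 300007 \left(-3701711\right) = \frac{841}{2014375797} - 1110539211977 = - \frac{2237043310225921319828}{2014375797}$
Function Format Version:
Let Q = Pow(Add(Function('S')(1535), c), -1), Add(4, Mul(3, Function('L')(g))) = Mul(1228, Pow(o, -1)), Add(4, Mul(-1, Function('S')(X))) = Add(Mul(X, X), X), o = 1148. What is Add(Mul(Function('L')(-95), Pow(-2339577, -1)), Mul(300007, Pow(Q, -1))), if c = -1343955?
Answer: Rational(-2237043310225921319828, 2014375797) ≈ -1.1105e+12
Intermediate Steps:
Function('S')(X) = Add(4, Mul(-1, X), Mul(-1, Pow(X, 2))) (Function('S')(X) = Add(4, Mul(-1, Add(Mul(X, X), X))) = Add(4, Mul(-1, Add(Pow(X, 2), X))) = Add(4, Mul(-1, Add(X, Pow(X, 2)))) = Add(4, Add(Mul(-1, X), Mul(-1, Pow(X, 2)))) = Add(4, Mul(-1, X), Mul(-1, Pow(X, 2))))
Function('L')(g) = Rational(-841, 861) (Function('L')(g) = Add(Rational(-4, 3), Mul(Rational(1, 3), Mul(1228, Pow(1148, -1)))) = Add(Rational(-4, 3), Mul(Rational(1, 3), Mul(1228, Rational(1, 1148)))) = Add(Rational(-4, 3), Mul(Rational(1, 3), Rational(307, 287))) = Add(Rational(-4, 3), Rational(307, 861)) = Rational(-841, 861))
Q = Rational(-1, 3701711) (Q = Pow(Add(Add(4, Mul(-1, 1535), Mul(-1, Pow(1535, 2))), -1343955), -1) = Pow(Add(Add(4, -1535, Mul(-1, 2356225)), -1343955), -1) = Pow(Add(Add(4, -1535, -2356225), -1343955), -1) = Pow(Add(-2357756, -1343955), -1) = Pow(-3701711, -1) = Rational(-1, 3701711) ≈ -2.7015e-7)
Add(Mul(Function('L')(-95), Pow(-2339577, -1)), Mul(300007, Pow(Q, -1))) = Add(Mul(Rational(-841, 861), Pow(-2339577, -1)), Mul(300007, Pow(Rational(-1, 3701711), -1))) = Add(Mul(Rational(-841, 861), Rational(-1, 2339577)), Mul(300007, -3701711)) = Add(Rational(841, 2014375797), -1110539211977) = Rational(-2237043310225921319828, 2014375797)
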